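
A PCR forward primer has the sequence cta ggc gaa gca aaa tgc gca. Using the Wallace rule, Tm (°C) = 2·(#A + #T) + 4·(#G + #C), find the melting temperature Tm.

Base counts: A=8, C=5, T=2, G=6
So N_AT = 10 and N_GC = 11.
Tm = 2×10 + 4×11 = 64°C

64°C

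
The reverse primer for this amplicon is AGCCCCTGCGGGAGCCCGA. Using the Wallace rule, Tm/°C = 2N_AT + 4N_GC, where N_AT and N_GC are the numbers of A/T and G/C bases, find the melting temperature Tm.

68°C

Scanning the sequence gives A=3, G=7, T=1, C=8.
A+T = 4, G+C = 15
Tm = 2(4) + 4(15) = 8 + 60 = 68°C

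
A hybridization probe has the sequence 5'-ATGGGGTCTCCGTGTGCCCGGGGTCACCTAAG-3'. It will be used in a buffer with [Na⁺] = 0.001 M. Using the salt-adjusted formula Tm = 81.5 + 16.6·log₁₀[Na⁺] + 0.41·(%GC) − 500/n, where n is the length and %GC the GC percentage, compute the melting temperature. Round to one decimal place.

Length n = 32. Base counts: T=7, A=4, G=12, C=9
G+C = 21, so %GC = 21/32 × 100 = 65.625%
Salt term: 16.6 × (-3) = -49.8
GC term: 0.41 × 65.625 = 26.906; length term: −500/32 = −15.625
Tm = 81.5 + (-49.8) + 26.906 − 15.625 = 42.981 → 43.0°C

43.0°C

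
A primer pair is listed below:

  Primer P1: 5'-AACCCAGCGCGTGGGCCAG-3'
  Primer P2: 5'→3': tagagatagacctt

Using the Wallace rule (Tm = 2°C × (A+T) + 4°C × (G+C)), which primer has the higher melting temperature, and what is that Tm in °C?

Primer P1: A+T=5, G+C=14 → Tm = 2(5)+4(14) = 66°C
Primer P2: A+T=9, G+C=5 → Tm = 2(9)+4(5) = 38°C
66°C vs 38°C → primer P1 is higher.

Primer P1, 66°C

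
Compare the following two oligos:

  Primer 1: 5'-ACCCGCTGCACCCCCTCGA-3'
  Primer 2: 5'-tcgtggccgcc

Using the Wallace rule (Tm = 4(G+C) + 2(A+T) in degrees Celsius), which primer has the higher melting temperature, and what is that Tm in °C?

Primer 1, 66°C

Primer 1: A+T=5, G+C=14 → Tm = 2(5)+4(14) = 66°C
Primer 2: A+T=2, G+C=9 → Tm = 2(2)+4(9) = 40°C
66°C vs 40°C → primer 1 is higher.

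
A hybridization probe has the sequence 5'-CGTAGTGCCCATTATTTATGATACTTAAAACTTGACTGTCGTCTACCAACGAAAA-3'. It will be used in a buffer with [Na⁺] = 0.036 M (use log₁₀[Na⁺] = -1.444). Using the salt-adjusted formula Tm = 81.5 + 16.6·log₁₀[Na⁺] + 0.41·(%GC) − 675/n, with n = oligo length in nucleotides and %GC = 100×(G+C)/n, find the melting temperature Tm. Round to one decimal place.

Length n = 55. Scanning the sequence gives T=17, A=18, C=12, G=8.
G+C = 20, so %GC = 20/55 × 100 = 36.364%
Salt term: 16.6 × (-1.444) = -23.97
GC term: 0.41 × 36.364 = 14.909; length term: −675/55 = −12.273
Tm = 81.5 + (-23.97) + 14.909 − 12.273 = 60.166 → 60.2°C

60.2°C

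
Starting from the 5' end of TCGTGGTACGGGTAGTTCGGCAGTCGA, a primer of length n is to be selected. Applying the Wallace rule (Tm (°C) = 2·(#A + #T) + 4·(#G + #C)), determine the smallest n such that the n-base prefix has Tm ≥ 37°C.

First 11 bases: TCGTGGTACGG → Tm = 36°C (< 37°C)
First 12 bases: TCGTGGTACGGG → Tm = 40°C (≥ 37°C)
Each additional base adds 2°C (A/T) or 4°C (G/C), so Tm is non-decreasing in n; n = 12 is the first length to reach 37°C.

n = 12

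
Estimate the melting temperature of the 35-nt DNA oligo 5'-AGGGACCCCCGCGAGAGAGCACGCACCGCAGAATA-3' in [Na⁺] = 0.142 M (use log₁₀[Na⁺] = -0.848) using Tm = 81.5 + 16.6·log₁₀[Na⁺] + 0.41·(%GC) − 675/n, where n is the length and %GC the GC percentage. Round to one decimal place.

75.1°C

Length n = 35. Scanning the sequence gives C=12, T=1, G=11, A=11.
G+C = 23, so %GC = 23/35 × 100 = 65.714%
Salt term: 16.6 × (-0.848) = -14.077
GC term: 0.41 × 65.714 = 26.943; length term: −675/35 = −19.286
Tm = 81.5 + (-14.077) + 26.943 − 19.286 = 75.08 → 75.1°C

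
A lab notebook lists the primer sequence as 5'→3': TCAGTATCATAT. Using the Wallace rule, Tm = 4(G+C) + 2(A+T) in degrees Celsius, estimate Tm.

30°C

Base counts: G=1, C=2, T=5, A=4
So N_AT = 9 and N_GC = 3.
Tm = 4·3 + 2·9 = 12 + 18 = 30°C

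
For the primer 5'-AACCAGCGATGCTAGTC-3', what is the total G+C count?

Counting bases: G=4, A=5, T=3, C=5
Total G or C: 4 + 5 = 9

9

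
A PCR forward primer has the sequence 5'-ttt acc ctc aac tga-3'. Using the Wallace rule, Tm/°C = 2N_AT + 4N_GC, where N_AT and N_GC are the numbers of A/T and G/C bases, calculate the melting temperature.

42°C

Base counts: C=5, T=5, G=1, A=4
A+T = 9, G+C = 6
Tm = 2(9) + 4(6) = 18 + 24 = 42°C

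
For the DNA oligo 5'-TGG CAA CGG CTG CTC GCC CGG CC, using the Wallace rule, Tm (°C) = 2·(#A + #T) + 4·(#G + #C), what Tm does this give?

82°C

Base counts: C=10, T=3, A=2, G=8
So N_AT = 5 and N_GC = 18.
Tm = 2×5 + 4×18 = 82°C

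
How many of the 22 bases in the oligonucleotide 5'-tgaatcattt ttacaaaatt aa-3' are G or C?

Base counts: T=9, C=2, G=1, A=10
G+C = 1 + 2 = 3

3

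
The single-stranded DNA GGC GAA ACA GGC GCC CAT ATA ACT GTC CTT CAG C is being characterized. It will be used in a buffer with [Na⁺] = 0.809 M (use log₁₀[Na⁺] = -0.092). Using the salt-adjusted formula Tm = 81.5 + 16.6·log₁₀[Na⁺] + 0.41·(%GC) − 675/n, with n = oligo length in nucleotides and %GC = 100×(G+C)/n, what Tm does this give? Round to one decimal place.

83.0°C

Length n = 34. Counting bases: C=11, G=8, T=6, A=9
G+C = 19, so %GC = 19/34 × 100 = 55.882%
Salt term: 16.6 × (-0.092) = -1.527
GC term: 0.41 × 55.882 = 22.912; length term: −675/34 = −19.853
Tm = 81.5 + (-1.527) + 22.912 − 19.853 = 83.032 → 83.0°C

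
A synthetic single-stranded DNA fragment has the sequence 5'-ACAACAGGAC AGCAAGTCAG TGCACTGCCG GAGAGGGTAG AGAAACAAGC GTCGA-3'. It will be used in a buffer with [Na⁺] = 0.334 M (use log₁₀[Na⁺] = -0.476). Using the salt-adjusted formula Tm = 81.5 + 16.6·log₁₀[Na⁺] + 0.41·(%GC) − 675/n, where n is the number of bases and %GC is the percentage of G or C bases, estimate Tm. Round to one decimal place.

83.7°C

Length n = 55. Scanning the sequence gives T=5, A=20, C=12, G=18.
G+C = 30, so %GC = 30/55 × 100 = 54.545%
Salt term: 16.6 × (-0.476) = -7.902
GC term: 0.41 × 54.545 = 22.363; length term: −675/55 = −12.273
Tm = 81.5 + (-7.902) + 22.363 − 12.273 = 83.688 → 83.7°C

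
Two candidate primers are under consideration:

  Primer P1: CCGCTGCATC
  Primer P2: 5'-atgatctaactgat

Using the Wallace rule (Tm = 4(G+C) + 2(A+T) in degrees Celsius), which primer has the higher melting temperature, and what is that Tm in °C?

Primer P2, 36°C

Primer P1: A+T=3, G+C=7 → Tm = 2(3)+4(7) = 34°C
Primer P2: A+T=10, G+C=4 → Tm = 2(10)+4(4) = 36°C
34°C vs 36°C → primer P2 is higher.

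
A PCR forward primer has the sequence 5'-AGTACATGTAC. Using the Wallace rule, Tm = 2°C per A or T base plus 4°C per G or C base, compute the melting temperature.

30°C

Base counts: A=4, T=3, C=2, G=2
A+T = 7, G+C = 4
Tm = 2(7) + 4(4) = 14 + 16 = 30°C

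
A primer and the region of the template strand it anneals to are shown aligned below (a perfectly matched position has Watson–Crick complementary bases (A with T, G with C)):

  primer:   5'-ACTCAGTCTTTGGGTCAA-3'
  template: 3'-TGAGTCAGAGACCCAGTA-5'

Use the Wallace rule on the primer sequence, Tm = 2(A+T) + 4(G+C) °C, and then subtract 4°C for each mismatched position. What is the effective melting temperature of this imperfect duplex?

Primer base counts: A=4, T=6, G=4, C=4 → A+T=10, G+C=8
Perfect-match Tm = 2(10) + 4(8) = 20 + 32 = 52°C
Mismatches (positions where the bases are not complementary): 2 (at positions 10, 18)
Effective Tm = 52 − 2×4 = 52 − 8 = 44°C

44°C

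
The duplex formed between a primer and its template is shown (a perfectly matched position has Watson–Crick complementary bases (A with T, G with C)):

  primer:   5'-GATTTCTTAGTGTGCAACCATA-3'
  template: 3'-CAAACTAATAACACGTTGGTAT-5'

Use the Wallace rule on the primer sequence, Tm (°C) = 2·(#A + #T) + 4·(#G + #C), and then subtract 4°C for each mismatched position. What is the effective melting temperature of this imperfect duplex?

Primer base counts: A=6, T=8, G=4, C=4 → A+T=14, G+C=8
Perfect-match Tm = 2(14) + 4(8) = 28 + 32 = 60°C
Mismatches (positions where the bases are not complementary): 4 (at positions 2, 5, 6, 10)
Effective Tm = 60 − 4×4 = 60 − 16 = 44°C

44°C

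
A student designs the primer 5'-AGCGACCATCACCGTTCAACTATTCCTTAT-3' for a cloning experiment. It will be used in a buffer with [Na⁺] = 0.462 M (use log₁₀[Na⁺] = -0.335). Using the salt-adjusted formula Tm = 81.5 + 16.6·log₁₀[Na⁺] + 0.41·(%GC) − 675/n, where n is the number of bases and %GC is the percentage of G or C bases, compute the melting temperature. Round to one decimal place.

Length n = 30. A=8, G=3, T=9, C=10
G+C = 13, so %GC = 13/30 × 100 = 43.333%
Salt term: 16.6 × (-0.335) = -5.561
GC term: 0.41 × 43.333 = 17.767; length term: −675/30 = −22.5
Tm = 81.5 + (-5.561) + 17.767 − 22.5 = 71.206 → 71.2°C

71.2°C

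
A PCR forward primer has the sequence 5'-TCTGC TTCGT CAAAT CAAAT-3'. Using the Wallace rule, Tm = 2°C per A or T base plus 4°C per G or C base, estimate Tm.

Counting bases: A=6, T=7, G=2, C=5
A+T = 13, G+C = 7
Tm = 2(13) + 4(7) = 26 + 28 = 54°C

54°C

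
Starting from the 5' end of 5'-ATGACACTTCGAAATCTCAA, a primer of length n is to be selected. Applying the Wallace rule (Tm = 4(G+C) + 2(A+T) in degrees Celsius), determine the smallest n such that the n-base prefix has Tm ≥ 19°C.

n = 7

First 6 bases: ATGACA → Tm = 16°C (< 19°C)
First 7 bases: ATGACAC → Tm = 20°C (≥ 19°C)
Each additional base adds 2°C (A/T) or 4°C (G/C), so Tm is non-decreasing in n; n = 7 is the first length to reach 19°C.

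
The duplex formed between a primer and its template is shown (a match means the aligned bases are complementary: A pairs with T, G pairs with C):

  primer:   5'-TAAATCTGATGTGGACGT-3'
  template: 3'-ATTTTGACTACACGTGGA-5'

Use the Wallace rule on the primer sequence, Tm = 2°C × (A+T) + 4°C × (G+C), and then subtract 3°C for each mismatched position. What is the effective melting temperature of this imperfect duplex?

41°C

Primer base counts: A=5, T=6, G=5, C=2 → A+T=11, G+C=7
Perfect-match Tm = 2(11) + 4(7) = 22 + 28 = 50°C
Mismatches (positions where the bases are not complementary): 3 (at positions 5, 14, 17)
Effective Tm = 50 − 3×3 = 50 − 9 = 41°C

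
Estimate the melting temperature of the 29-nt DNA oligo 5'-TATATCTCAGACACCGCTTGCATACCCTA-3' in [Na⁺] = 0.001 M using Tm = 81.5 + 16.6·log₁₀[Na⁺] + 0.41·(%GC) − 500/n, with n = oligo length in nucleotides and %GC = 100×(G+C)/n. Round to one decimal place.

Length n = 29. G=3, T=8, C=10, A=8
G+C = 13, so %GC = 13/29 × 100 = 44.828%
Salt term: 16.6 × (-3) = -49.8
GC term: 0.41 × 44.828 = 18.379; length term: −500/29 = −17.241
Tm = 81.5 + (-49.8) + 18.379 − 17.241 = 32.838 → 32.8°C

32.8°C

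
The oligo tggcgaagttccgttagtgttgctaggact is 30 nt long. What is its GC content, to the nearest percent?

Scanning the sequence gives A=5, T=10, G=10, C=5.
G+C = 10 + 5 = 15 out of 30 bases
%GC = 15/30 × 100 = 50% ≈ 50%

50%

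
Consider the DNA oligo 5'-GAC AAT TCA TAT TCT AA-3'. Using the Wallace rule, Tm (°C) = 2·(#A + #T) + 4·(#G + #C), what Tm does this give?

42°C

Counting bases: A=7, C=3, T=6, G=1
So N_AT = 13 and N_GC = 4.
Tm = 2(13) + 4(4) = 26 + 16 = 42°C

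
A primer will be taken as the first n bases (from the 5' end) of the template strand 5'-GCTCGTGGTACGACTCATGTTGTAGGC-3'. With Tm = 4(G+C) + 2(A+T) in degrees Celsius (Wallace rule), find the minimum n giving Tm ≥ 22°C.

n = 7

First 6 bases: GCTCGT → Tm = 20°C (< 22°C)
First 7 bases: GCTCGTG → Tm = 24°C (≥ 22°C)
Each additional base adds 2°C (A/T) or 4°C (G/C), so Tm is non-decreasing in n; n = 7 is the first length to reach 22°C.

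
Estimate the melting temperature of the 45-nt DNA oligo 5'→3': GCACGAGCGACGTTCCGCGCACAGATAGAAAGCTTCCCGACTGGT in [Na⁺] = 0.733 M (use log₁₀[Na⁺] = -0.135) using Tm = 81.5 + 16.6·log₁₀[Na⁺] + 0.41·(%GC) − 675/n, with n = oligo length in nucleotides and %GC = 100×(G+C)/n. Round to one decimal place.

Length n = 45. Scanning the sequence gives C=14, T=7, A=11, G=13.
G+C = 27, so %GC = 27/45 × 100 = 60%
Salt term: 16.6 × (-0.135) = -2.241
GC term: 0.41 × 60 = 24.6; length term: −675/45 = −15
Tm = 81.5 + (-2.241) + 24.6 − 15 = 88.859 → 88.9°C

88.9°C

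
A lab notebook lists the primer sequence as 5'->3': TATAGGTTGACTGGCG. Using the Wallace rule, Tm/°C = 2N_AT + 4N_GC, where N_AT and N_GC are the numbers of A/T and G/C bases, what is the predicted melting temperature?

48°C

Base counts: C=2, G=6, A=3, T=5
So N_AT = 8 and N_GC = 8.
Tm = 4·8 + 2·8 = 32 + 16 = 48°C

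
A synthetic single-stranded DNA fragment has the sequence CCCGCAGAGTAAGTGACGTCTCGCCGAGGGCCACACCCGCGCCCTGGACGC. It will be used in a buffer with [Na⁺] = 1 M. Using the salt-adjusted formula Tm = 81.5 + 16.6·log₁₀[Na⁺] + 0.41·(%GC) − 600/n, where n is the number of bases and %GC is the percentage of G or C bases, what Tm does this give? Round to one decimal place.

Length n = 51. G=16, T=5, A=9, C=21
G+C = 37, so %GC = 37/51 × 100 = 72.549%
Salt term: 16.6 × (0) = 0
GC term: 0.41 × 72.549 = 29.745; length term: −600/51 = −11.765
Tm = 81.5 + (0) + 29.745 − 11.765 = 99.48 → 99.5°C

99.5°C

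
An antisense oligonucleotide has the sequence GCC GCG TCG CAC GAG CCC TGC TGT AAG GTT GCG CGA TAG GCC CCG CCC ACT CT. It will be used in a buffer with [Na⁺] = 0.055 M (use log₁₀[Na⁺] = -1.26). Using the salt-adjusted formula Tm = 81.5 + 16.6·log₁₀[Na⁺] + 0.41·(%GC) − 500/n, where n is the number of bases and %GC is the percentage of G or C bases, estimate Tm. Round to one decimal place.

79.8°C

Length n = 53. G=16, C=21, T=9, A=7
G+C = 37, so %GC = 37/53 × 100 = 69.811%
Salt term: 16.6 × (-1.26) = -20.916
GC term: 0.41 × 69.811 = 28.623; length term: −500/53 = −9.434
Tm = 81.5 + (-20.916) + 28.623 − 9.434 = 79.773 → 79.8°C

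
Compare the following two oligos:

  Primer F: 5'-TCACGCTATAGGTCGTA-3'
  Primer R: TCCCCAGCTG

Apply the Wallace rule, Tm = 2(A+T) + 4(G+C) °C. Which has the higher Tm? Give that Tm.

Primer F, 50°C

Primer F: A+T=9, G+C=8 → Tm = 2(9)+4(8) = 50°C
Primer R: A+T=3, G+C=7 → Tm = 2(3)+4(7) = 34°C
50°C vs 34°C → primer F is higher.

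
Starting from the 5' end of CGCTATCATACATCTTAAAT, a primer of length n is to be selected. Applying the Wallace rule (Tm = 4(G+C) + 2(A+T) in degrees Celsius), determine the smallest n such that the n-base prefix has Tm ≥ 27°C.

First 9 bases: CGCTATCAT → Tm = 26°C (< 27°C)
First 10 bases: CGCTATCATA → Tm = 28°C (≥ 27°C)
Each additional base adds 2°C (A/T) or 4°C (G/C), so Tm is non-decreasing in n; n = 10 is the first length to reach 27°C.

n = 10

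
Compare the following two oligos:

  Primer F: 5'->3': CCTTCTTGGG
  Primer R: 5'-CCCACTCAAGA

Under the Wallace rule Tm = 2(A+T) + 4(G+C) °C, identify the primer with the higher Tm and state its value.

Primer R, 34°C

Primer F: A+T=4, G+C=6 → Tm = 2(4)+4(6) = 32°C
Primer R: A+T=5, G+C=6 → Tm = 2(5)+4(6) = 34°C
32°C vs 34°C → primer R is higher.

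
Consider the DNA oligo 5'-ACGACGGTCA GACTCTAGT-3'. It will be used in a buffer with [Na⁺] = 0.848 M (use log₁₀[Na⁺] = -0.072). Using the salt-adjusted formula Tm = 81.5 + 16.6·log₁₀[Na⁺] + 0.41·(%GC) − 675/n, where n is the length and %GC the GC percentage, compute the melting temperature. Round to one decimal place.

Length n = 19. C=5, T=4, A=5, G=5
G+C = 10, so %GC = 10/19 × 100 = 52.632%
Salt term: 16.6 × (-0.072) = -1.195
GC term: 0.41 × 52.632 = 21.579; length term: −675/19 = −35.526
Tm = 81.5 + (-1.195) + 21.579 − 35.526 = 66.358 → 66.4°C

66.4°C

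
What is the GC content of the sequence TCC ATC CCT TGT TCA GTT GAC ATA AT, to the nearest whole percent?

Scanning the sequence gives C=7, A=6, T=10, G=3.
G+C = 3 + 7 = 10 out of 26 bases
%GC = 10/26 × 100 = 38.46% ≈ 38%

38%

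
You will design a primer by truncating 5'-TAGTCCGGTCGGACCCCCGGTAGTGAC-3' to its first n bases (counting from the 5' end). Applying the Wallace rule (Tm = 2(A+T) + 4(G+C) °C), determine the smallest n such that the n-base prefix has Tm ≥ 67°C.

First 19 bases: TAGTCCGGTCGGACCCCCG → Tm = 66°C (< 67°C)
First 20 bases: TAGTCCGGTCGGACCCCCGG → Tm = 70°C (≥ 67°C)
Each additional base adds 2°C (A/T) or 4°C (G/C), so Tm is non-decreasing in n; n = 20 is the first length to reach 67°C.

n = 20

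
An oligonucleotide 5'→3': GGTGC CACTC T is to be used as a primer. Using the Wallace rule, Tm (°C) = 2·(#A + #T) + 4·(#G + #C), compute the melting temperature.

Scanning the sequence gives G=3, A=1, T=3, C=4.
A+T = 4, G+C = 7
Tm = 2×4 + 4×7 = 36°C

36°C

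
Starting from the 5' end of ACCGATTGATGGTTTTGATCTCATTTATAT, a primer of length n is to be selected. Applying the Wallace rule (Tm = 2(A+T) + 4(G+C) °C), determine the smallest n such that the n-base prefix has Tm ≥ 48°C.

n = 17

First 16 bases: ACCGATTGATGGTTTT → Tm = 44°C (< 48°C)
First 17 bases: ACCGATTGATGGTTTTG → Tm = 48°C (≥ 48°C)
Each additional base adds 2°C (A/T) or 4°C (G/C), so Tm is non-decreasing in n; n = 17 is the first length to reach 48°C.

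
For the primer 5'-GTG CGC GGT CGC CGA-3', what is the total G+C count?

12

Scanning the sequence gives C=5, A=1, T=2, G=7.
Total G or C: 7 + 5 = 12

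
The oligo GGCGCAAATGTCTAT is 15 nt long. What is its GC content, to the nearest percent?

Scanning the sequence gives A=4, G=4, C=3, T=4.
G+C = 4 + 3 = 7 out of 15 bases
%GC = 7/15 × 100 = 46.67% ≈ 47%

47%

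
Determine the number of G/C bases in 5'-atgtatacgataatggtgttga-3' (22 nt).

7

Scanning the sequence gives G=6, C=1, T=8, A=7.
Total G or C: 6 + 1 = 7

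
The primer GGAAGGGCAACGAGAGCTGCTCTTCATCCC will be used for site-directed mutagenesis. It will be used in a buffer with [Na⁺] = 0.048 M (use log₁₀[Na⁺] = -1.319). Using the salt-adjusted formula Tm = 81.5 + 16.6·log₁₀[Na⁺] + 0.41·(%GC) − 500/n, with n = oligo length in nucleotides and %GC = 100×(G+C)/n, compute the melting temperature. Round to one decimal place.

67.5°C

Length n = 30. G=9, A=7, C=9, T=5
G+C = 18, so %GC = 18/30 × 100 = 60%
Salt term: 16.6 × (-1.319) = -21.895
GC term: 0.41 × 60 = 24.6; length term: −500/30 = −16.667
Tm = 81.5 + (-21.895) + 24.6 − 16.667 = 67.538 → 67.5°C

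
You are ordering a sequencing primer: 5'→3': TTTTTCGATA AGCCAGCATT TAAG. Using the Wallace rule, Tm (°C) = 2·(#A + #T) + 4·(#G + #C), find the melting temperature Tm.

64°C

Counting bases: A=7, G=4, C=4, T=9
AT pairs contribute 16, GC pairs contribute 8.
Tm = 2(16) + 4(8) = 32 + 32 = 64°C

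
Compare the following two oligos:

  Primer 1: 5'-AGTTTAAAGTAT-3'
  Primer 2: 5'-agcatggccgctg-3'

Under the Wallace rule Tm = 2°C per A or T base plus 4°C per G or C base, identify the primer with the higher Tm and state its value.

Primer 2, 44°C

Primer 1: A+T=10, G+C=2 → Tm = 2(10)+4(2) = 28°C
Primer 2: A+T=4, G+C=9 → Tm = 2(4)+4(9) = 44°C
28°C vs 44°C → primer 2 is higher.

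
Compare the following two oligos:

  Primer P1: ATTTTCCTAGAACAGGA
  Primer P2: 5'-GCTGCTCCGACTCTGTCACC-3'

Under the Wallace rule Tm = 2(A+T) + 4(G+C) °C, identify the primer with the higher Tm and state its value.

Primer P2, 66°C

Primer P1: A+T=11, G+C=6 → Tm = 2(11)+4(6) = 46°C
Primer P2: A+T=7, G+C=13 → Tm = 2(7)+4(13) = 66°C
46°C vs 66°C → primer P2 is higher.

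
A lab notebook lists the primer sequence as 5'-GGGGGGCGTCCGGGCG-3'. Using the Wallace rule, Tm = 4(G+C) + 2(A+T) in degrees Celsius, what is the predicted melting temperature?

Counting bases: A=0, T=1, C=4, G=11
AT pairs contribute 1, GC pairs contribute 15.
Tm = 2×1 + 4×15 = 62°C

62°C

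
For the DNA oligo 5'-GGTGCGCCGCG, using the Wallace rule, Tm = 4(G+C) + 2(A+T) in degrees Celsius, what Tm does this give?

Scanning the sequence gives T=1, G=6, C=4, A=0.
A+T = 1, G+C = 10
Tm = 2×1 + 4×10 = 42°C

42°C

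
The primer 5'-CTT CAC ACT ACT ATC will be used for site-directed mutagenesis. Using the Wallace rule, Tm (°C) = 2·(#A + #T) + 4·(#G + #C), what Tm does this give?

Counting bases: T=5, G=0, A=4, C=6
A+T = 9, G+C = 6
Tm = 2×9 + 4×6 = 42°C

42°C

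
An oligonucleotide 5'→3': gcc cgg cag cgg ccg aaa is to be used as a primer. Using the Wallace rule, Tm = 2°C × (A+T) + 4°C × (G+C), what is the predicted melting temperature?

64°C

C=7, G=7, A=4, T=0
AT pairs contribute 4, GC pairs contribute 14.
Tm = 2×4 + 4×14 = 64°C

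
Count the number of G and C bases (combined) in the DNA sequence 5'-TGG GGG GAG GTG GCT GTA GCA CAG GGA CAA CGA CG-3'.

Scanning the sequence gives T=4, C=6, G=17, A=8.
Total G or C: 17 + 6 = 23

23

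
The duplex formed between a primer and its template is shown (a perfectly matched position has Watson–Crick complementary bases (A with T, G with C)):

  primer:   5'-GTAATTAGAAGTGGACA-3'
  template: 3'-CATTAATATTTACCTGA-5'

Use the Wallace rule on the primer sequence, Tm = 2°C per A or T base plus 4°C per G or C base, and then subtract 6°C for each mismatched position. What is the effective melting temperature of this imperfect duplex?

Primer base counts: A=7, T=4, G=5, C=1 → A+T=11, G+C=6
Perfect-match Tm = 2(11) + 4(6) = 22 + 24 = 46°C
Mismatches (positions where the bases are not complementary): 3 (at positions 8, 11, 17)
Effective Tm = 46 − 3×6 = 46 − 18 = 28°C

28°C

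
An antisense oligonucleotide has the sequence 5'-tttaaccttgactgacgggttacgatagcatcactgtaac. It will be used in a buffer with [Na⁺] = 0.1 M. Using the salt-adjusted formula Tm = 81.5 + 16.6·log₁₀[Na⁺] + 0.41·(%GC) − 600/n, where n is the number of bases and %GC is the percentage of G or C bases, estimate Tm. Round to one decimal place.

67.3°C

Length n = 40. C=9, A=11, G=8, T=12
G+C = 17, so %GC = 17/40 × 100 = 42.5%
Salt term: 16.6 × (-1) = -16.6
GC term: 0.41 × 42.5 = 17.425; length term: −600/40 = −15
Tm = 81.5 + (-16.6) + 17.425 − 15 = 67.325 → 67.3°C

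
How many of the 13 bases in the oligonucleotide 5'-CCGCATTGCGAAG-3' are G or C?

8

Scanning the sequence gives C=4, T=2, A=3, G=4.
G+C = 4 + 4 = 8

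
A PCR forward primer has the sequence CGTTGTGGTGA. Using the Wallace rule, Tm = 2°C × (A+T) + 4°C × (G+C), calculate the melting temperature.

Counting bases: T=4, C=1, G=5, A=1
A+T = 5, G+C = 6
Tm = 2(5) + 4(6) = 10 + 24 = 34°C

34°C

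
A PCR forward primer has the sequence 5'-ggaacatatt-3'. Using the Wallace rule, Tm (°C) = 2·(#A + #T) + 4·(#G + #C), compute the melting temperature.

26°C

A=4, C=1, G=2, T=3
AT pairs contribute 7, GC pairs contribute 3.
Tm = 4·3 + 2·7 = 12 + 14 = 26°C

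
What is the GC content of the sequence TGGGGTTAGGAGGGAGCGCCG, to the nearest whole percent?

G=12, C=3, A=3, T=3
G+C = 12 + 3 = 15 out of 21 bases
%GC = 15/21 × 100 = 71.43% ≈ 71%

71%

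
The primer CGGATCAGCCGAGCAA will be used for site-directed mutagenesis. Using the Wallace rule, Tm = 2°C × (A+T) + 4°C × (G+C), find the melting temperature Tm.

52°C

Base counts: C=5, G=5, A=5, T=1
AT pairs contribute 6, GC pairs contribute 10.
Tm = 2×6 + 4×10 = 52°C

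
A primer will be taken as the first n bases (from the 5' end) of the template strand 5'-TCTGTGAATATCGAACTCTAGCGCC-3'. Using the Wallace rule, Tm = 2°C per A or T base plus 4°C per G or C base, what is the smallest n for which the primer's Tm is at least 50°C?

First 17 bases: TCTGTGAATATCGAACT → Tm = 46°C (< 50°C)
First 18 bases: TCTGTGAATATCGAACTC → Tm = 50°C (≥ 50°C)
Since every base adds ≥2°C, Tm only increases with n, so the threshold is first crossed at n = 18.

n = 18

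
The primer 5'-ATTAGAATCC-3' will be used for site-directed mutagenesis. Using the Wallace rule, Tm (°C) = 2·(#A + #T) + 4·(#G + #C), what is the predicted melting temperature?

26°C

Scanning the sequence gives C=2, A=4, G=1, T=3.
So N_AT = 7 and N_GC = 3.
Tm = 2(7) + 4(3) = 14 + 12 = 26°C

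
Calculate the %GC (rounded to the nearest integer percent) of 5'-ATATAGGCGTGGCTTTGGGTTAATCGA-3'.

G=9, C=3, T=9, A=6
G+C = 9 + 3 = 12 out of 27 bases
%GC = 12/27 × 100 = 44.44% ≈ 44%

44%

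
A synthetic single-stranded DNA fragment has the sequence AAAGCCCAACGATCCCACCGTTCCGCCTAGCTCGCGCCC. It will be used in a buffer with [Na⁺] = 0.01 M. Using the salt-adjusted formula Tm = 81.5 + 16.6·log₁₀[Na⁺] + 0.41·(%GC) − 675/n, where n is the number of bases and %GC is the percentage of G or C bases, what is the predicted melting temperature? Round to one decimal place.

Length n = 39. C=19, A=8, G=7, T=5
G+C = 26, so %GC = 26/39 × 100 = 66.667%
Salt term: 16.6 × (-2) = -33.2
GC term: 0.41 × 66.667 = 27.333; length term: −675/39 = −17.308
Tm = 81.5 + (-33.2) + 27.333 − 17.308 = 58.325 → 58.3°C

58.3°C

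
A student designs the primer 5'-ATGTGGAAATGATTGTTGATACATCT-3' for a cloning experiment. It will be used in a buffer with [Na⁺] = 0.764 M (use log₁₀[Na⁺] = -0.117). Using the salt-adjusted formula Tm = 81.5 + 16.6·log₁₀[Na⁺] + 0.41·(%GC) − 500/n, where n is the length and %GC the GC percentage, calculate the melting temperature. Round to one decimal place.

Length n = 26. Counting bases: T=10, A=8, G=6, C=2
G+C = 8, so %GC = 8/26 × 100 = 30.769%
Salt term: 16.6 × (-0.117) = -1.942
GC term: 0.41 × 30.769 = 12.615; length term: −500/26 = −19.231
Tm = 81.5 + (-1.942) + 12.615 − 19.231 = 72.942 → 72.9°C

72.9°C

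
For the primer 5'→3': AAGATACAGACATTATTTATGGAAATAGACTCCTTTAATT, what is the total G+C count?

Counting bases: T=14, A=16, C=5, G=5
G+C = 5 + 5 = 10

10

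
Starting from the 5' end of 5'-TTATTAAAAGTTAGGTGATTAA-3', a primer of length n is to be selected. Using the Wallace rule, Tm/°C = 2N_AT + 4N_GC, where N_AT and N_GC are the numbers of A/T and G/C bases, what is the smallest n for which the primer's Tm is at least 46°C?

n = 19

First 18 bases: TTATTAAAAGTTAGGTGA → Tm = 44°C (< 46°C)
First 19 bases: TTATTAAAAGTTAGGTGAT → Tm = 46°C (≥ 46°C)
Each additional base adds 2°C (A/T) or 4°C (G/C), so Tm is non-decreasing in n; n = 19 is the first length to reach 46°C.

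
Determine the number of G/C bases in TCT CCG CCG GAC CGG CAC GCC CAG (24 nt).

19

Base counts: G=7, C=12, A=3, T=2
G+C = 7 + 12 = 19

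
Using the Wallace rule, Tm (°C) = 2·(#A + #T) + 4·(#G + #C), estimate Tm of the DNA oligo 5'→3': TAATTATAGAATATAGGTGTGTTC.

60°C

Scanning the sequence gives C=1, T=10, A=8, G=5.
So N_AT = 18 and N_GC = 6.
Tm = 4·6 + 2·18 = 24 + 36 = 60°C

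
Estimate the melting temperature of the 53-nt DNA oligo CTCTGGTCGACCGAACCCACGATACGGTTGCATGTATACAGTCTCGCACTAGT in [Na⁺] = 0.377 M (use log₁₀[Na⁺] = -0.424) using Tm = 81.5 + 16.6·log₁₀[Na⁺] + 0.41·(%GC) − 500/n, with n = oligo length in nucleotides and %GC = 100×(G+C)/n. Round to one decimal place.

86.7°C

Length n = 53. Scanning the sequence gives T=13, A=12, G=12, C=16.
G+C = 28, so %GC = 28/53 × 100 = 52.83%
Salt term: 16.6 × (-0.424) = -7.038
GC term: 0.41 × 52.83 = 21.66; length term: −500/53 = −9.434
Tm = 81.5 + (-7.038) + 21.66 − 9.434 = 86.688 → 86.7°C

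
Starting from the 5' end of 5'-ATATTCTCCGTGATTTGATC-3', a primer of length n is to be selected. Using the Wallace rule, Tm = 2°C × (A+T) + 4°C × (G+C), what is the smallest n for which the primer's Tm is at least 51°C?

First 19 bases: ATATTCTCCGTGATTTGAT → Tm = 50°C (< 51°C)
First 20 bases: ATATTCTCCGTGATTTGATC → Tm = 54°C (≥ 51°C)
Since every base adds ≥2°C, Tm only increases with n, so the threshold is first crossed at n = 20.

n = 20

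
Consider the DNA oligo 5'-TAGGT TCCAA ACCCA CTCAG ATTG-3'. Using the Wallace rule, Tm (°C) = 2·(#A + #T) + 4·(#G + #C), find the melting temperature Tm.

70°C

Base counts: C=7, G=4, A=7, T=6
AT pairs contribute 13, GC pairs contribute 11.
Tm = 2(13) + 4(11) = 26 + 44 = 70°C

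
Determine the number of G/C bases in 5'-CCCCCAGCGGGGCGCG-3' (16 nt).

15

Base counts: T=0, A=1, G=7, C=8
G+C = 7 + 8 = 15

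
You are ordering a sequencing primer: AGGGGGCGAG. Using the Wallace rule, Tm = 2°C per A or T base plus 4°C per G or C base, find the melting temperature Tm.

Counting bases: T=0, C=1, G=7, A=2
So N_AT = 2 and N_GC = 8.
Tm = 4·8 + 2·2 = 32 + 4 = 36°C

36°C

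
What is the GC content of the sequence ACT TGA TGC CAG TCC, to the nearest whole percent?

53%

Scanning the sequence gives A=3, T=4, C=5, G=3.
G+C = 3 + 5 = 8 out of 15 bases
%GC = 8/15 × 100 = 53.33% ≈ 53%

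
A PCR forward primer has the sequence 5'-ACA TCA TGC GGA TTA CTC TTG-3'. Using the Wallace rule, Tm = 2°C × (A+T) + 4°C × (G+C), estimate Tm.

Base counts: C=5, A=5, G=4, T=7
A+T = 12, G+C = 9
Tm = 2×12 + 4×9 = 60°C

60°C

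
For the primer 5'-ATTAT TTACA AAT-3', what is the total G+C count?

1

Scanning the sequence gives C=1, G=0, A=6, T=6.
G+C = 0 + 1 = 1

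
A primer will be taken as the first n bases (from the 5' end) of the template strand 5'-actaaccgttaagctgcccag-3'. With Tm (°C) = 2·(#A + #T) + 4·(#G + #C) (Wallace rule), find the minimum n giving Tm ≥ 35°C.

n = 13

First 12 bases: ACTAACCGTTAA → Tm = 32°C (< 35°C)
First 13 bases: ACTAACCGTTAAG → Tm = 36°C (≥ 35°C)
Each additional base adds 2°C (A/T) or 4°C (G/C), so Tm is non-decreasing in n; n = 13 is the first length to reach 35°C.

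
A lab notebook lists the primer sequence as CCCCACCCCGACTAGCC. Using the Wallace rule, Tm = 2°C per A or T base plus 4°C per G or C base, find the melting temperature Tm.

60°C

Counting bases: A=3, C=11, G=2, T=1
A+T = 4, G+C = 13
Tm = 2(4) + 4(13) = 8 + 52 = 60°C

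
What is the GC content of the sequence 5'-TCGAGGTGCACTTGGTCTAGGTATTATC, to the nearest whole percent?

Scanning the sequence gives T=10, G=8, C=5, A=5.
G+C = 8 + 5 = 13 out of 28 bases
%GC = 13/28 × 100 = 46.43% ≈ 46%

46%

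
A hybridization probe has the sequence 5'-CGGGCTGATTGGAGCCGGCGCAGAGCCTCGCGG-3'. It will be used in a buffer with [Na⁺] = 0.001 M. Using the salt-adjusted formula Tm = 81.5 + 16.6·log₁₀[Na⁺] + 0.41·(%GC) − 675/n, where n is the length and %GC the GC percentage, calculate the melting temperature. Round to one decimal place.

42.3°C

Length n = 33. Base counts: T=4, G=15, A=4, C=10
G+C = 25, so %GC = 25/33 × 100 = 75.758%
Salt term: 16.6 × (-3) = -49.8
GC term: 0.41 × 75.758 = 31.061; length term: −675/33 = −20.455
Tm = 81.5 + (-49.8) + 31.061 − 20.455 = 42.306 → 42.3°C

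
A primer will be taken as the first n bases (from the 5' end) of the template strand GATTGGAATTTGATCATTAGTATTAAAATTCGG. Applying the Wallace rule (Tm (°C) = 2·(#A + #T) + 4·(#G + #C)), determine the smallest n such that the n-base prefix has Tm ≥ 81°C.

First 32 bases: GATTGGAATTTGATCATTAGTATTAAAATTCG → Tm = 80°C (< 81°C)
First 33 bases: GATTGGAATTTGATCATTAGTATTAAAATTCGG → Tm = 84°C (≥ 81°C)
Since every base adds ≥2°C, Tm only increases with n, so the threshold is first crossed at n = 33.

n = 33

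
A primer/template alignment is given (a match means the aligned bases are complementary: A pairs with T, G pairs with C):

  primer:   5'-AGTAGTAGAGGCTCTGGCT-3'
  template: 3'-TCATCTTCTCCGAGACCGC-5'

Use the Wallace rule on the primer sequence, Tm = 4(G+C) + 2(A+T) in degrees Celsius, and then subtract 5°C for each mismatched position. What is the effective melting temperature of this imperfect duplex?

Primer base counts: A=4, T=5, G=7, C=3 → A+T=9, G+C=10
Perfect-match Tm = 2(9) + 4(10) = 18 + 40 = 58°C
Mismatches (positions where the bases are not complementary): 2 (at positions 6, 19)
Effective Tm = 58 − 2×5 = 58 − 10 = 48°C

48°C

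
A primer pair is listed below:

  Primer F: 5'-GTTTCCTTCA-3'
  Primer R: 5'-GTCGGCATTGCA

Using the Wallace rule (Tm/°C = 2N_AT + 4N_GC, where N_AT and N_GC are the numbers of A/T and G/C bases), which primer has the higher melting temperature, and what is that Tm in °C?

Primer F: A+T=6, G+C=4 → Tm = 2(6)+4(4) = 28°C
Primer R: A+T=5, G+C=7 → Tm = 2(5)+4(7) = 38°C
28°C vs 38°C → primer R is higher.

Primer R, 38°C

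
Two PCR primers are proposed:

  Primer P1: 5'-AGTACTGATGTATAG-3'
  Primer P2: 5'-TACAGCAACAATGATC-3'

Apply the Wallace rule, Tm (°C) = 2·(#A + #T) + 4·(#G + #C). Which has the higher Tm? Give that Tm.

Primer P2, 44°C

Primer P1: A+T=10, G+C=5 → Tm = 2(10)+4(5) = 40°C
Primer P2: A+T=10, G+C=6 → Tm = 2(10)+4(6) = 44°C
40°C vs 44°C → primer P2 is higher.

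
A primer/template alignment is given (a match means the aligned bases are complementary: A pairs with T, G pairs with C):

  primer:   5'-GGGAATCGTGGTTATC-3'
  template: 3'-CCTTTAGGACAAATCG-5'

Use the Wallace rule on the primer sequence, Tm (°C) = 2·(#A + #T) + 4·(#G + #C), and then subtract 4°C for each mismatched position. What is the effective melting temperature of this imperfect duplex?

32°C

Primer base counts: A=3, T=5, G=6, C=2 → A+T=8, G+C=8
Perfect-match Tm = 2(8) + 4(8) = 16 + 32 = 48°C
Mismatches (positions where the bases are not complementary): 4 (at positions 3, 8, 11, 15)
Effective Tm = 48 − 4×4 = 48 − 16 = 32°C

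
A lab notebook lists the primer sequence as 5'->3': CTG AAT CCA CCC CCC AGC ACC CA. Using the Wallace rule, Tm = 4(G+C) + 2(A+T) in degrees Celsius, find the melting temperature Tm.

76°C

Base counts: C=13, G=2, T=2, A=6
AT pairs contribute 8, GC pairs contribute 15.
Tm = 4·15 + 2·8 = 60 + 16 = 76°C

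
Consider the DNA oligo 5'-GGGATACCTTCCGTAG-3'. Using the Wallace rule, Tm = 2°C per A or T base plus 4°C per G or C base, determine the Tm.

50°C

A=3, T=4, G=5, C=4
AT pairs contribute 7, GC pairs contribute 9.
Tm = 2×7 + 4×9 = 50°C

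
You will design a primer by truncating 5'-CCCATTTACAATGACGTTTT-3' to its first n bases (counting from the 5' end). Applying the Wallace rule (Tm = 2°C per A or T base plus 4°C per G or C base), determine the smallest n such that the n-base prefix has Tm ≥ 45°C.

First 15 bases: CCCATTTACAATGAC → Tm = 42°C (< 45°C)
First 16 bases: CCCATTTACAATGACG → Tm = 46°C (≥ 45°C)
Since every base adds ≥2°C, Tm only increases with n, so the threshold is first crossed at n = 16.

n = 16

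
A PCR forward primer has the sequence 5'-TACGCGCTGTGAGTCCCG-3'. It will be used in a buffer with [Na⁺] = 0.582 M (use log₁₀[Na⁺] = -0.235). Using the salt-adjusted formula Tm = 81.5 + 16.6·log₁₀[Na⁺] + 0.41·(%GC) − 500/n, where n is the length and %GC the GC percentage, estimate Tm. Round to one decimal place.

77.2°C

Length n = 18. Scanning the sequence gives T=4, C=6, A=2, G=6.
G+C = 12, so %GC = 12/18 × 100 = 66.667%
Salt term: 16.6 × (-0.235) = -3.901
GC term: 0.41 × 66.667 = 27.333; length term: −500/18 = −27.778
Tm = 81.5 + (-3.901) + 27.333 − 27.778 = 77.154 → 77.2°C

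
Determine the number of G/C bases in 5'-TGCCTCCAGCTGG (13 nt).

9

Base counts: T=3, C=5, G=4, A=1
G+C = 4 + 5 = 9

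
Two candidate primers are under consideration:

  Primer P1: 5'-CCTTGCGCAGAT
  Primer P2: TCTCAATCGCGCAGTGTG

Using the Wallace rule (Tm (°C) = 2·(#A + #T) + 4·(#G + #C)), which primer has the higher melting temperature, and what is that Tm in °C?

Primer P2, 56°C

Primer P1: A+T=5, G+C=7 → Tm = 2(5)+4(7) = 38°C
Primer P2: A+T=8, G+C=10 → Tm = 2(8)+4(10) = 56°C
38°C vs 56°C → primer P2 is higher.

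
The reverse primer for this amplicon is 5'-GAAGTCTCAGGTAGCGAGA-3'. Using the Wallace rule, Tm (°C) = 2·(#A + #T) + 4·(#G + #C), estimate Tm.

Scanning the sequence gives C=3, T=3, G=7, A=6.
AT pairs contribute 9, GC pairs contribute 10.
Tm = 2×9 + 4×10 = 58°C

58°C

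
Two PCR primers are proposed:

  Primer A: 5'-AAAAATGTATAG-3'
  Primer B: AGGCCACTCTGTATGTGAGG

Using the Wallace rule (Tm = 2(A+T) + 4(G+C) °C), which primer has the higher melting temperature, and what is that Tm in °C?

Primer A: A+T=10, G+C=2 → Tm = 2(10)+4(2) = 28°C
Primer B: A+T=9, G+C=11 → Tm = 2(9)+4(11) = 62°C
28°C vs 62°C → primer B is higher.

Primer B, 62°C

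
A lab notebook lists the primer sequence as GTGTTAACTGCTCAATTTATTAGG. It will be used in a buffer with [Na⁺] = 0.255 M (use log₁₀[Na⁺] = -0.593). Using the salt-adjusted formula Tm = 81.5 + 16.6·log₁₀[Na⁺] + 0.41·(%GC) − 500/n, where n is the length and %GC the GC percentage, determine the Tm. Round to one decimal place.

Length n = 24. G=5, T=10, C=3, A=6
G+C = 8, so %GC = 8/24 × 100 = 33.333%
Salt term: 16.6 × (-0.593) = -9.844
GC term: 0.41 × 33.333 = 13.667; length term: −500/24 = −20.833
Tm = 81.5 + (-9.844) + 13.667 − 20.833 = 64.49 → 64.5°C

64.5°C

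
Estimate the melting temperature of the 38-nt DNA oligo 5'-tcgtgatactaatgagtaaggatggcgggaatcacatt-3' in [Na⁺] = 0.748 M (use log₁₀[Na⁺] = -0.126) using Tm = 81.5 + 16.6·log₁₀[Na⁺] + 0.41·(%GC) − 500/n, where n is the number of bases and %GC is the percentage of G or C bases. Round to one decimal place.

83.5°C

Length n = 38. C=5, G=11, T=10, A=12
G+C = 16, so %GC = 16/38 × 100 = 42.105%
Salt term: 16.6 × (-0.126) = -2.092
GC term: 0.41 × 42.105 = 17.263; length term: −500/38 = −13.158
Tm = 81.5 + (-2.092) + 17.263 − 13.158 = 83.513 → 83.5°C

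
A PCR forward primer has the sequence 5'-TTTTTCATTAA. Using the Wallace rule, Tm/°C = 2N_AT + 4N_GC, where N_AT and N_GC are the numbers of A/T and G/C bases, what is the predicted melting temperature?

24°C

G=0, T=7, C=1, A=3
A+T = 10, G+C = 1
Tm = 2×10 + 4×1 = 24°C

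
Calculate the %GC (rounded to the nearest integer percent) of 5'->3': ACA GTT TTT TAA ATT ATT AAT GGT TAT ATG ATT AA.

Counting bases: C=1, G=4, A=13, T=17
G+C = 4 + 1 = 5 out of 35 bases
%GC = 5/35 × 100 = 14.29% ≈ 14%

14%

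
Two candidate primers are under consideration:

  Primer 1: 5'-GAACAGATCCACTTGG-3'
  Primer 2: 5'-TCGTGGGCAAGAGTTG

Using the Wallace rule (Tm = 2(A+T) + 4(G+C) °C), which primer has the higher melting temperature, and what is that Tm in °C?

Primer 1: A+T=8, G+C=8 → Tm = 2(8)+4(8) = 48°C
Primer 2: A+T=7, G+C=9 → Tm = 2(7)+4(9) = 50°C
48°C vs 50°C → primer 2 is higher.

Primer 2, 50°C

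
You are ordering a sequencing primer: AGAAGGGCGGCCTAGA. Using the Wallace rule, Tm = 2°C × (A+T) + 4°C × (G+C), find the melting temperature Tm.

Base counts: G=7, T=1, C=3, A=5
AT pairs contribute 6, GC pairs contribute 10.
Tm = 2×6 + 4×10 = 52°C

52°C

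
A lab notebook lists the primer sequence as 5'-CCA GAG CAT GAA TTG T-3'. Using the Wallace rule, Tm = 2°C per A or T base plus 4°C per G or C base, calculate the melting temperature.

Counting bases: G=4, T=4, C=3, A=5
So N_AT = 9 and N_GC = 7.
Tm = 2×9 + 4×7 = 46°C

46°C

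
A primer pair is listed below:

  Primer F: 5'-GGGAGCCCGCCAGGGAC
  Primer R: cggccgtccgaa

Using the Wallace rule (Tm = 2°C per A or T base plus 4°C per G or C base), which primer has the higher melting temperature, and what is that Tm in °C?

Primer F: A+T=3, G+C=14 → Tm = 2(3)+4(14) = 62°C
Primer R: A+T=3, G+C=9 → Tm = 2(3)+4(9) = 42°C
62°C vs 42°C → primer F is higher.

Primer F, 62°C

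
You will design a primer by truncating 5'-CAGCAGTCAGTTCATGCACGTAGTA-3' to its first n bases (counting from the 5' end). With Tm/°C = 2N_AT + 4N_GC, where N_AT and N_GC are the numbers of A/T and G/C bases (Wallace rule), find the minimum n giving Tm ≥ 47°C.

First 15 bases: CAGCAGTCAGTTCAT → Tm = 44°C (< 47°C)
First 16 bases: CAGCAGTCAGTTCATG → Tm = 48°C (≥ 47°C)
Since every base adds ≥2°C, Tm only increases with n, so the threshold is first crossed at n = 16.

n = 16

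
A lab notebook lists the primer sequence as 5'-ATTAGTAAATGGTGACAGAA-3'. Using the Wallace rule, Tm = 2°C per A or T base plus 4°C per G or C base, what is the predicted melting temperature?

52°C

Counting bases: A=9, T=5, G=5, C=1
So N_AT = 14 and N_GC = 6.
Tm = 4·6 + 2·14 = 24 + 28 = 52°C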